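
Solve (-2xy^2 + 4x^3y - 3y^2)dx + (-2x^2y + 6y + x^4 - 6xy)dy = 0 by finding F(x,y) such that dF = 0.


Check exactness: ∂M/∂y = -4xy + 4x^3 - 6y and ∂N/∂x = -4xy + 4x^3 - 6y; equal, so the equation is exact.
Integrate M with respect to x (treating y as constant): ∫M dx = -x^2y^2 + x^4y - 3xy^2 + h(y).
Differentiate w.r.t. y and set equal to N: the x-dependent terms already match, leaving h'(y) = 6y. Integrate: h(y) = 3y^2.
So F(x,y) = -x^2y^2 + 3y^2 + x^4y - 3xy^2.
General solution: -x^2y^2 + 3y^2 + x^4y - 3xy^2 = C.


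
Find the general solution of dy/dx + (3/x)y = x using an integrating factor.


P(x) = 3/x ⇒ μ = x^3.
(x^3 y)' = x^4 ⇒ x^3 y = x^5/(5) + C.
Solve for y: y = (1/5)x^2 + C/x^3.


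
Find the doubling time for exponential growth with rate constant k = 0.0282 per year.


Exponential growth: P(t) = P₀ e^(0.0282t). Set P(t)/P₀ = 2: e^(0.0282t) = 2.
Solve: t = ln(2)/0.0282 ≈ 24.58 years.


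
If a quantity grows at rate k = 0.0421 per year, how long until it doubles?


Exponential growth: P(t) = P₀ e^(0.0421t). Set P(t)/P₀ = 2: e^(0.0421t) = 2.
Solve: t = ln(2)/0.0421 ≈ 16.46 years.


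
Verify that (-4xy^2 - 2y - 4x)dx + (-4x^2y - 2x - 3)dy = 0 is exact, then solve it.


Check exactness: ∂M/∂y = -8xy - 2 and ∂N/∂x = -8xy - 2; equal, so the equation is exact.
Integrate M with respect to x (treating y as constant): ∫M dx = -2x^2y^2 - 2xy - 2x^2 + h(y).
Differentiate w.r.t. y and set equal to N: the x-dependent terms already match, leaving h'(y) = -3. Integrate: h(y) = -3y.
So F(x,y) = -2x^2y^2 - 2xy - 2x^2 - 3y.
General solution: -2x^2y^2 - 2xy - 2x^2 - 3y = C.


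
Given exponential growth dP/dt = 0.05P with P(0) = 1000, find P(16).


The ODE dP/dt = 0.05P has solution P(t) = P(0)e^(0.05t).
Substitute P(0) = 1000 and t = 16: P(16) = 1000 e^(0.80) ≈ 2226.


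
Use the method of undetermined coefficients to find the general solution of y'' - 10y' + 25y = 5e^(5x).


Characteristic polynomial (r - 5)² = 0; repeated root r = 5.
y_h = (C₁ + C₂x)e^(5x). Forcing matches the repeated root (resonance), so try y_p = Ax² e^(5x).
Substitute and solve for A: 2A = 5, so A = 5/2.
General solution: y = (C₁ + C₂x + (5/2)x²)e^(5x).


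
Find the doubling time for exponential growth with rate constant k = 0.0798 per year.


Exponential growth: P(t) = P₀ e^(0.0798t). Set P(t)/P₀ = 2: e^(0.0798t) = 2.
Solve: t = ln(2)/0.0798 ≈ 8.69 years.


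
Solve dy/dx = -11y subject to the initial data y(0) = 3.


General solution of y' = -11y is y = Ce^(-11x).
Apply y(0) = 3: C = 3.
Particular solution: y = 3e^(-11x).


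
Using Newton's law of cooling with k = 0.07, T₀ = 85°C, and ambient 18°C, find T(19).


Newton's law: dT/dt = -k(T - T_a) has solution T(t) = T_a + (T₀ - T_a)e^(-kt).
Plug in T_a = 18, T₀ = 85, k = 0.07, t = 19: T(19) = 18 + (67)e^(-1.33) ≈ 35.7°C.


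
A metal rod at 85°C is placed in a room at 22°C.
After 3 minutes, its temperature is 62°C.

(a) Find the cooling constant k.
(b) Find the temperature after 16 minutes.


Newton's law: T(t) = T_a + (T₀ - T_a)e^(-kt).
(a) Use T(3) = 62: (62 - 22)/(85 - 22) = e^(-k·3), so k = -ln(0.635)/3 ≈ 0.1514.
(b) Apply k to t = 16: T(16) = 22 + (63)e^(-2.423) ≈ 27.6°C.


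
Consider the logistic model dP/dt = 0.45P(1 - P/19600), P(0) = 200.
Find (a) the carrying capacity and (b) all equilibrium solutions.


Logistic ODE dP/dt = 0.45P(1 - P/19600) has equilibria where dP/dt = 0, i.e. P = 0 or P = 19600.
The coefficient (1 - P/K) = 0 when P = K, identifying K = 19600 as the carrying capacity.
(a) K = 19600; (b) equilibria P = 0 and P = 19600.


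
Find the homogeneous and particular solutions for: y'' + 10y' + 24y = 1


Characteristic roots of r² + 10r + 24 = 0 are -4, -6.
y_h = C₁e^(-4x) + C₂e^(-6x).
Constant forcing; try y_p = A. Then 24A = 1 ⇒ A = 1/24.
General solution: y = C₁e^(-4x) + C₂e^(-6x) + 1/24.


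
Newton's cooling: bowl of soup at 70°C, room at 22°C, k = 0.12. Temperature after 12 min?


Newton's law: dT/dt = -k(T - T_a) has solution T(t) = T_a + (T₀ - T_a)e^(-kt).
Plug in T_a = 22, T₀ = 70, k = 0.12, t = 12: T(12) = 22 + (48)e^(-1.44) ≈ 33.4°C.


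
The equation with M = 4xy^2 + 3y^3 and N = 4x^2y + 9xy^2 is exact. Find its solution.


Check exactness: ∂M/∂y = 8xy + 9y^2 and ∂N/∂x = 8xy + 9y^2; equal, so the equation is exact.
Integrate M with respect to x (treating y as constant): ∫M dx = 2x^2y^2 + 3xy^3 + h(y).
Differentiate w.r.t. y and set equal to N: all terms match, so h'(y) = 0 and h is a constant absorbed into C.
General solution: 2x^2y^2 + 3xy^3 = C.


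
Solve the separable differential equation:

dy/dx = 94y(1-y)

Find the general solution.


Separate: dy/[y(1-y)] = 94 dx.
Partial fractions: 1/[y(1-y)] = 1/y + 1/(1-y).
Integrate: ln|y/(1-y)| = 94x + C₀.
Solve for y: y = 1/(1 + Ce^(-94x)).


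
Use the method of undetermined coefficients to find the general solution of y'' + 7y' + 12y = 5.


Characteristic roots of r² + 7r + 12 = 0 are -4, -3.
y_h = C₁e^(-4x) + C₂e^(-3x).
Constant forcing; try y_p = A. Then 12A = 5 ⇒ A = 5/12.
General solution: y = C₁e^(-4x) + C₂e^(-3x) + 5/12.


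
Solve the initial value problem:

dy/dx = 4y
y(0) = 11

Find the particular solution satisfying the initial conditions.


General solution of y' = 4y is y = Ce^(4x).
Apply y(0) = 11: C = 11.
Particular solution: y = 11e^(4x).


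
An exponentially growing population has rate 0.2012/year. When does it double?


Exponential growth: P(t) = P₀ e^(0.2012t). Set P(t)/P₀ = 2: e^(0.2012t) = 2.
Solve: t = ln(2)/0.2012 ≈ 3.45 years.


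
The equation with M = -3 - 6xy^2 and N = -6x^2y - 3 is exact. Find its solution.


Check exactness: ∂M/∂y = -12xy and ∂N/∂x = -12xy; equal, so the equation is exact.
Integrate M with respect to x (treating y as constant): ∫M dx = -3x - 3x^2y^2 + h(y).
Differentiate w.r.t. y and set equal to N: the x-dependent terms already match, leaving h'(y) = -3. Integrate: h(y) = -3y.
So F(x,y) = -3x - 3x^2y^2 - 3y.
General solution: -3x - 3x^2y^2 - 3y = C.


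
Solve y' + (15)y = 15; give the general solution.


P(x) = 15, Q(x) = 15; integrating factor μ = e^(15x).
(μ y)' = 15e^(15x) ⇒ μ y = e^(15x) + C.
Divide by μ: y = 1 + Ce^(-15x).


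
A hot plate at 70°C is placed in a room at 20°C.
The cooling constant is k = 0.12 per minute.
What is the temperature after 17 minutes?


Newton's law: dT/dt = -k(T - T_a) has solution T(t) = T_a + (T₀ - T_a)e^(-kt).
Plug in T_a = 20, T₀ = 70, k = 0.12, t = 17: T(17) = 20 + (50)e^(-2.04) ≈ 26.5°C.


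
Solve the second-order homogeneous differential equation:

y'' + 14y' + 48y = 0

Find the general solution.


Characteristic equation: r² + 14r + 48 = 0.
Factor: (r + 8)(r + 6) = 0 ⇒ r = -8, -6 (distinct real).
General solution: y = C₁e^(-8x) + C₂e^(-6x).


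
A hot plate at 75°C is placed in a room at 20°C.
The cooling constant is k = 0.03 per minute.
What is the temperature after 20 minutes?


Newton's law: dT/dt = -k(T - T_a) has solution T(t) = T_a + (T₀ - T_a)e^(-kt).
Plug in T_a = 20, T₀ = 75, k = 0.03, t = 20: T(20) = 20 + (55)e^(-0.60) ≈ 50.2°C.


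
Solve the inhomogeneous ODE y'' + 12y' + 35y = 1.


Characteristic roots of r² + 12r + 35 = 0 are -7, -5.
y_h = C₁e^(-7x) + C₂e^(-5x).
Constant forcing; try y_p = A. Then 35A = 1 ⇒ A = 1/35.
General solution: y = C₁e^(-7x) + C₂e^(-5x) + 1/35.


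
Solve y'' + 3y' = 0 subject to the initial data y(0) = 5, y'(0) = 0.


Characteristic roots of r² + 3r = 0 are -3, 0.
General solution y = c₁ e^(-3x) + c₂.
Apply y(0) = 5: c₁ + c₂ = 5. Apply y'(0) = 0: -3 c₁ + 0 c₂ = 0.
Solve: c₁ = 0, c₂ = 5.
Particular solution: y = 0e^(-3x) + 5.


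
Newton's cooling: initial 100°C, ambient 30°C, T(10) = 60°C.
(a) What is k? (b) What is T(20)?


Newton's law: T(t) = T_a + (T₀ - T_a)e^(-kt).
(a) Use T(10) = 60: (60 - 30)/(100 - 30) = e^(-k·10), so k = -ln(0.429)/10 ≈ 0.0847.
(b) Apply k to t = 20: T(20) = 30 + (70)e^(-1.695) ≈ 42.9°C.


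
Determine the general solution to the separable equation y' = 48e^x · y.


Separate variables: dy/y = 48e^x dx.
Integrate: ln|y| = 48e^x + C₀.
Exponentiate: y = Ce^(48e^x).


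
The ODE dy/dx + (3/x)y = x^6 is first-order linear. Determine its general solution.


P(x) = 3/x ⇒ μ = x^3.
(x^3 y)' = x^3·x^6 = x^9.
Integrate: x^3 y = x^10/(10) + C.
Solve for y: y = (1/10)x^7 + C/x^3.


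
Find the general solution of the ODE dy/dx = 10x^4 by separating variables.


Integrate both sides with respect to x: y = ∫ 10x^4 dx = 2x^5 + C.


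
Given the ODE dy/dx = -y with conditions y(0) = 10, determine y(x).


General solution of y' = -y is y = Ce^(-x).
Apply y(0) = 10: C = 10.
Particular solution: y = 10e^(-x).


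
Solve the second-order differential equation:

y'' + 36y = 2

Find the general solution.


Homogeneous part: r² + 36 = 0 ⇒ r = ±6i, so y_h = C₁cos(6x) + C₂sin(6x).
Try constant y_p = A; plug in: 36A = 2 ⇒ A = 1/18.
General solution: y = C₁cos(6x) + C₂sin(6x) + 1/18.


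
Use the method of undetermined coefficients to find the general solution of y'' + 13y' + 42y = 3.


Characteristic roots of r² + 13r + 42 = 0 are -7, -6.
y_h = C₁e^(-7x) + C₂e^(-6x).
Constant forcing; try y_p = A. Then 42A = 3 ⇒ A = 1/14.
General solution: y = C₁e^(-7x) + C₂e^(-6x) + 1/14.


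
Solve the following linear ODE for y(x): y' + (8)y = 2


P(x) = 8, Q(x) = 2; integrating factor μ = e^(8x).
(μ y)' = 2e^(8x) ⇒ μ y = (1/4)e^(8x) + C.
Divide by μ: y = 1/4 + Ce^(-8x).


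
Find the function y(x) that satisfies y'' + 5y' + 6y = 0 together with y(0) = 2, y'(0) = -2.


Characteristic roots of r² + 5r + 6 = 0 are -3, -2.
General solution y = c₁ e^(-3x) + c₂ e^(-2x).
Apply y(0) = 2: c₁ + c₂ = 2. Apply y'(0) = -2: -3 c₁ - 2 c₂ = -2.
Solve: c₁ = -2, c₂ = 4.
Particular solution: y = -2e^(-3x) + 4e^(-2x).


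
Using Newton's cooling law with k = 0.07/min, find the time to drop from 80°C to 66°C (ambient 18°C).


From T(t) = T_a + (T₀ - T_a)e^(-kt), set T(t) = 66:
(66 - 18) / (80 - 18) = e^(-0.07t), so t = -ln(0.774)/0.07 ≈ 3.7 minutes.


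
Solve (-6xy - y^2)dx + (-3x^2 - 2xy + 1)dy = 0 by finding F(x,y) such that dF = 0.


Check exactness: ∂M/∂y = -6x - 2y and ∂N/∂x = -6x - 2y; equal, so the equation is exact.
Integrate M with respect to x (treating y as constant): ∫M dx = -3x^2y - xy^2 + h(y).
Differentiate w.r.t. y and set equal to N: the x-dependent terms already match, leaving h'(y) = 1. Integrate: h(y) = y.
So F(x,y) = -3x^2y - xy^2 + y.
General solution: -3x^2y - xy^2 + y = C.


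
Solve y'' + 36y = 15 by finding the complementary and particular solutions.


Homogeneous part: r² + 36 = 0 ⇒ r = ±6i, so y_h = C₁cos(6x) + C₂sin(6x).
Try constant y_p = A; plug in: 36A = 15 ⇒ A = 5/12.
General solution: y = C₁cos(6x) + C₂sin(6x) + 5/12.


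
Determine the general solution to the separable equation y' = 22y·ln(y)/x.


Separate: dy/[y ln(y)] = 22 dx/x.
Substitute u = ln(y): du/u = 22 dx/x.
Integrate: ln|ln(y)| = 22ln|x| + C₀, hence ln(y) = C·x^22.


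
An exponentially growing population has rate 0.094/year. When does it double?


Exponential growth: P(t) = P₀ e^(0.094t). Set P(t)/P₀ = 2: e^(0.094t) = 2.
Solve: t = ln(2)/0.094 ≈ 7.37 years.


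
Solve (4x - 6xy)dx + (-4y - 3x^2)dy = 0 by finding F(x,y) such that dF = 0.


Check exactness: ∂M/∂y = -6x and ∂N/∂x = -6x; equal, so the equation is exact.
Integrate M with respect to x (treating y as constant): ∫M dx = 2x^2 - 3x^2y + h(y).
Differentiate w.r.t. y and set equal to N: the x-dependent terms already match, leaving h'(y) = -4y. Integrate: h(y) = -2y^2.
So F(x,y) = 2x^2 - 2y^2 - 3x^2y.
General solution: 2x^2 - 2y^2 - 3x^2y = C.


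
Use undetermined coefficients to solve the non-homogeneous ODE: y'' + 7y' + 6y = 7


Characteristic roots of r² + 7r + 6 = 0 are -1, -6.
y_h = C₁e^(-x) + C₂e^(-6x).
Constant forcing; try y_p = A. Then 6A = 7 ⇒ A = 7/6.
General solution: y = C₁e^(-x) + C₂e^(-6x) + 7/6.


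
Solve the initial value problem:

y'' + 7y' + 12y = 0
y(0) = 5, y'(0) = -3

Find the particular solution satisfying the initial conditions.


Characteristic roots of r² + 7r + 12 = 0 are -3, -4.
General solution y = c₁ e^(-3x) + c₂ e^(-4x).
Apply y(0) = 5: c₁ + c₂ = 5. Apply y'(0) = -3: -3 c₁ - 4 c₂ = -3.
Solve: c₁ = 17, c₂ = -12.
Particular solution: y = 17e^(-3x) - 12e^(-4x).


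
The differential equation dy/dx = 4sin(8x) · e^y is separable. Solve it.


Separate: e^(-y) dy = 4sin(8x) dx.
Integrate: -e^(-y) = -(1/2)cos(8x) + C₀.
Rearrange: e^(-y) = (1/2)cos(8x) + C.


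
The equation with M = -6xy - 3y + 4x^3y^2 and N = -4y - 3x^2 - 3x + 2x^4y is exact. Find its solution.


Check exactness: ∂M/∂y = -6x - 3 + 8x^3y and ∂N/∂x = -6x - 3 + 8x^3y; equal, so the equation is exact.
Integrate M with respect to x (treating y as constant): ∫M dx = -3x^2y - 3xy + x^4y^2 + h(y).
Differentiate w.r.t. y and set equal to N: the x-dependent terms already match, leaving h'(y) = -4y. Integrate: h(y) = -2y^2.
So F(x,y) = -2y^2 - 3x^2y - 3xy + x^4y^2.
General solution: -2y^2 - 3x^2y - 3xy + x^4y^2 = C.


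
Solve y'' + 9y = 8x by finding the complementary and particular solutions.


Homogeneous: r² + 9 = 0 ⇒ r = ±3i, y_h = C₁cos(3x) + C₂sin(3x).
Polynomial forcing; try y_p = Ax + B. Then y_p'' + 9 y_p = 9(Ax + B) = 8x, so B = 0 and A = 8/9.
General solution: y = C₁cos(3x) + C₂sin(3x) + (8/9)x.


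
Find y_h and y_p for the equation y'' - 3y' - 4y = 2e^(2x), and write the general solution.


Characteristic roots of r² - 3r - 4 = 0 are -1, 4.
y_h = C₁e^(-x) + C₂e^(4x).
Forcing exponent 2 is not a characteristic root; try y_p = Ae^(2x).
Substitute: A·(4 + (-3)·2 + (-4)) = A·-6 = 2, so A = -1/3.
General solution: y = C₁e^(-x) + C₂e^(4x) - (1/3)e^(2x).


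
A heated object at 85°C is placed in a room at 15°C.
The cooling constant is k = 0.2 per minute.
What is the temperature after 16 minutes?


Newton's law: dT/dt = -k(T - T_a) has solution T(t) = T_a + (T₀ - T_a)e^(-kt).
Plug in T_a = 15, T₀ = 85, k = 0.2, t = 16: T(16) = 15 + (70)e^(-3.20) ≈ 17.9°C.


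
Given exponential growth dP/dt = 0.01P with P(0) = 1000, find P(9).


The ODE dP/dt = 0.01P has solution P(t) = P(0)e^(0.01t).
Substitute P(0) = 1000 and t = 9: P(9) = 1000 e^(0.09) ≈ 1094.


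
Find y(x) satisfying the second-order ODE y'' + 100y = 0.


Characteristic equation: r² + 100 = 0.
Discriminant is negative; roots r = 0 ± 10i (complex conjugate pair).
General solution uses e^(α x)(C₁ cos(β x) + C₂ sin(β x)): y = C₁cos(10x) + C₂sin(10x).


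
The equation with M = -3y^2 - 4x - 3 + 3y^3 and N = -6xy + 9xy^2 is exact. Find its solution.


Check exactness: ∂M/∂y = -6y + 9y^2 and ∂N/∂x = -6y + 9y^2; equal, so the equation is exact.
Integrate M with respect to x (treating y as constant): ∫M dx = -3xy^2 - 2x^2 - 3x + 3xy^3 + h(y).
Differentiate w.r.t. y and set equal to N: all terms match, so h'(y) = 0 and h is a constant absorbed into C.
General solution: -3xy^2 - 2x^2 - 3x + 3xy^3 = C.


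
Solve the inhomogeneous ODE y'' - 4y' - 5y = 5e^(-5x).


Characteristic roots of r² - 4r - 5 = 0 are -1, 5.
y_h = C₁e^(-x) + C₂e^(5x).
Forcing exponent -5 is not a characteristic root; try y_p = Ae^(-5x).
Substitute: A·(25 + (-4)·-5 + (-5)) = A·40 = 5, so A = 1/8.
General solution: y = C₁e^(-x) + C₂e^(5x) + (1/8)e^(-5x).


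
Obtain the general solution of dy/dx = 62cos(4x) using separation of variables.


g(y) = 1, so integrate directly: y = ∫ 62cos(4x) dx = (31/2)sin(4x) + C.


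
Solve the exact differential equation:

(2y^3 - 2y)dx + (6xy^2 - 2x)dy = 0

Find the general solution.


Check exactness: ∂M/∂y = 6y^2 - 2 and ∂N/∂x = 6y^2 - 2; equal, so the equation is exact.
Integrate M with respect to x (treating y as constant): ∫M dx = 2xy^3 - 2xy + h(y).
Differentiate w.r.t. y and set equal to N: all terms match, so h'(y) = 0 and h is a constant absorbed into C.
General solution: 2xy^3 - 2xy = C.


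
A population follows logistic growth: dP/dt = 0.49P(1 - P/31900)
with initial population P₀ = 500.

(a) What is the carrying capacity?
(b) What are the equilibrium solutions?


Logistic ODE dP/dt = 0.49P(1 - P/31900) has equilibria where dP/dt = 0, i.e. P = 0 or P = 31900.
The coefficient (1 - P/K) = 0 when P = K, identifying K = 31900 as the carrying capacity.
(a) K = 31900; (b) equilibria P = 0 and P = 31900.


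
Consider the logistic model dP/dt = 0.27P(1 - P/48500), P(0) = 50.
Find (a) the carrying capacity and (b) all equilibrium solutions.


Logistic ODE dP/dt = 0.27P(1 - P/48500) has equilibria where dP/dt = 0, i.e. P = 0 or P = 48500.
The coefficient (1 - P/K) = 0 when P = K, identifying K = 48500 as the carrying capacity.
(a) K = 48500; (b) equilibria P = 0 and P = 48500.


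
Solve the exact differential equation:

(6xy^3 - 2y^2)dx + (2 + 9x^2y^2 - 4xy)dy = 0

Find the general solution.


Check exactness: ∂M/∂y = 18xy^2 - 4y and ∂N/∂x = 18xy^2 - 4y; equal, so the equation is exact.
Integrate M with respect to x (treating y as constant): ∫M dx = 3x^2y^3 - 2xy^2 + h(y).
Differentiate w.r.t. y and set equal to N: the x-dependent terms already match, leaving h'(y) = 2. Integrate: h(y) = 2y.
So F(x,y) = 2y + 3x^2y^3 - 2xy^2.
General solution: 2y + 3x^2y^3 - 2xy^2 = C.


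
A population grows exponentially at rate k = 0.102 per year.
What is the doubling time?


Exponential growth: P(t) = P₀ e^(0.102t). Set P(t)/P₀ = 2: e^(0.102t) = 2.
Solve: t = ln(2)/0.102 ≈ 6.80 years.


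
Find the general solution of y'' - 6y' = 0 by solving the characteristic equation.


Characteristic equation: r² - 6r = 0.
Factor: (r - 6)(r - 0) = 0 ⇒ r = 6, 0 (distinct real).
General solution: y = C₁e^(6x) + C₂.


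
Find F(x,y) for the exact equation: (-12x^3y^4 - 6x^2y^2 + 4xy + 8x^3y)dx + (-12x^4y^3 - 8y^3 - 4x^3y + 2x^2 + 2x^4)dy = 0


Check exactness: ∂M/∂y = -48x^3y^3 - 12x^2y + 4x + 8x^3 and ∂N/∂x = -48x^3y^3 - 12x^2y + 4x + 8x^3; equal, so the equation is exact.
Integrate M with respect to x (treating y as constant): ∫M dx = -3x^4y^4 - 2x^3y^2 + 2x^2y + 2x^4y + h(y).
Differentiate w.r.t. y and set equal to N: the x-dependent terms already match, leaving h'(y) = -8y^3. Integrate: h(y) = -2y^4.
So F(x,y) = -3x^4y^4 - 2y^4 - 2x^3y^2 + 2x^2y + 2x^4y.
General solution: -3x^4y^4 - 2y^4 - 2x^3y^2 + 2x^2y + 2x^4y = C.


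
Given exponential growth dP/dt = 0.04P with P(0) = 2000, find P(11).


The ODE dP/dt = 0.04P has solution P(t) = P(0)e^(0.04t).
Substitute P(0) = 2000 and t = 11: P(11) = 2000 e^(0.44) ≈ 3105.


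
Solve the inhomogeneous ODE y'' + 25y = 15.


Homogeneous part: r² + 25 = 0 ⇒ r = ±5i, so y_h = C₁cos(5x) + C₂sin(5x).
Try constant y_p = A; plug in: 25A = 15 ⇒ A = 3/5.
General solution: y = C₁cos(5x) + C₂sin(5x) + 3/5.


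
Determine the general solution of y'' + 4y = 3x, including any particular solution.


Homogeneous: r² + 4 = 0 ⇒ r = ±2i, y_h = C₁cos(2x) + C₂sin(2x).
Polynomial forcing; try y_p = Ax + B. Then y_p'' + 4 y_p = 4(Ax + B) = 3x, so B = 0 and A = 3/4.
General solution: y = C₁cos(2x) + C₂sin(2x) + (3/4)x.


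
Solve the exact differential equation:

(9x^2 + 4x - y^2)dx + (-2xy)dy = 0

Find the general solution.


Check exactness: ∂M/∂y = -2y and ∂N/∂x = -2y; equal, so the equation is exact.
Integrate M with respect to x (treating y as constant): ∫M dx = 3x^3 + 2x^2 - xy^2 + h(y).
Differentiate w.r.t. y and set equal to N: all terms match, so h'(y) = 0 and h is a constant absorbed into C.
General solution: 3x^3 + 2x^2 - xy^2 = C.


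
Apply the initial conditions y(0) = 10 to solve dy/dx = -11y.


General solution of y' = -11y is y = Ce^(-11x).
Apply y(0) = 10: C = 10.
Particular solution: y = 10e^(-11x).


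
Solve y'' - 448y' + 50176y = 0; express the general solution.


Characteristic equation: r² - 448r + 50176 = 0, i.e. (r - 224)² = 0.
Repeated root r = 224; include an x factor for the second linearly independent solution.
General solution: y = (C₁ + C₂x)e^(224x).


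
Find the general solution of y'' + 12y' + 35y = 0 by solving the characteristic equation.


Characteristic equation: r² + 12r + 35 = 0.
Factor: (r + 5)(r + 7) = 0 ⇒ r = -5, -7 (distinct real).
General solution: y = C₁e^(-5x) + C₂e^(-7x).


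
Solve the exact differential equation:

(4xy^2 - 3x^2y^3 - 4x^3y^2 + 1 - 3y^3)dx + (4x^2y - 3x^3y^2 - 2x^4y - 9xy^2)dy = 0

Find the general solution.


Check exactness: ∂M/∂y = 8xy - 9x^2y^2 - 8x^3y - 9y^2 and ∂N/∂x = 8xy - 9x^2y^2 - 8x^3y - 9y^2; equal, so the equation is exact.
Integrate M with respect to x (treating y as constant): ∫M dx = 2x^2y^2 - x^3y^3 - x^4y^2 + x - 3xy^3 + h(y).
Differentiate w.r.t. y and set equal to N: all terms match, so h'(y) = 0 and h is a constant absorbed into C.
General solution: 2x^2y^2 - x^3y^3 - x^4y^2 + x - 3xy^3 = C.


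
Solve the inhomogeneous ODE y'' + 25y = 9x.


Homogeneous: r² + 25 = 0 ⇒ r = ±5i, y_h = C₁cos(5x) + C₂sin(5x).
Polynomial forcing; try y_p = Ax + B. Then y_p'' + 25 y_p = 25(Ax + B) = 9x, so B = 0 and A = 9/25.
General solution: y = C₁cos(5x) + C₂sin(5x) + (9/25)x.


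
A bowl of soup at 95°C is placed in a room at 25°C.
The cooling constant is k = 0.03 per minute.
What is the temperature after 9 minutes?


Newton's law: dT/dt = -k(T - T_a) has solution T(t) = T_a + (T₀ - T_a)e^(-kt).
Plug in T_a = 25, T₀ = 95, k = 0.03, t = 9: T(9) = 25 + (70)e^(-0.27) ≈ 78.4°C.


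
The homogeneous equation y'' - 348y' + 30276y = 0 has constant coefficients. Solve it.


Characteristic equation: r² - 348r + 30276 = 0, i.e. (r - 174)² = 0.
Repeated root r = 174; include an x factor for the second linearly independent solution.
General solution: y = (C₁ + C₂x)e^(174x).


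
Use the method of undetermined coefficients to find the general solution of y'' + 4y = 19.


Homogeneous part: r² + 4 = 0 ⇒ r = ±2i, so y_h = C₁cos(2x) + C₂sin(2x).
Try constant y_p = A; plug in: 4A = 19 ⇒ A = 19/4.
General solution: y = C₁cos(2x) + C₂sin(2x) + 19/4.


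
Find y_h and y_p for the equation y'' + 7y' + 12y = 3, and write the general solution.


Characteristic roots of r² + 7r + 12 = 0 are -3, -4.
y_h = C₁e^(-3x) + C₂e^(-4x).
Constant forcing; try y_p = A. Then 12A = 3 ⇒ A = 1/4.
General solution: y = C₁e^(-3x) + C₂e^(-4x) + 1/4.


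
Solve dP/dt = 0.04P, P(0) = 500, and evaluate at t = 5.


The ODE dP/dt = 0.04P has solution P(t) = P(0)e^(0.04t).
Substitute P(0) = 500 and t = 5: P(5) = 500 e^(0.20) ≈ 611.


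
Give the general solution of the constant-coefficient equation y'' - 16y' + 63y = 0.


Characteristic equation: r² - 16r + 63 = 0.
Factor: (r - 9)(r - 7) = 0 ⇒ r = 9, 7 (distinct real).
General solution: y = C₁e^(9x) + C₂e^(7x).


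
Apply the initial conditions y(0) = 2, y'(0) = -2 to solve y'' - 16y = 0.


Characteristic roots of r² - 16 = 0 are -4, 4.
General solution y = c₁ e^(-4x) + c₂ e^(4x).
Apply y(0) = 2: c₁ + c₂ = 2. Apply y'(0) = -2: -4 c₁ + 4 c₂ = -2.
Solve: c₁ = 5/4, c₂ = 3/4.
Particular solution: y = (5/4)e^(-4x) + (3/4)e^(4x).


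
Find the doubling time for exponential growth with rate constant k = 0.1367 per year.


Exponential growth: P(t) = P₀ e^(0.1367t). Set P(t)/P₀ = 2: e^(0.1367t) = 2.
Solve: t = ln(2)/0.1367 ≈ 5.07 years.


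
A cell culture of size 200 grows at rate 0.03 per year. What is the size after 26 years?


The ODE dP/dt = 0.03P has solution P(t) = P(0)e^(0.03t).
Substitute P(0) = 200 and t = 26: P(26) = 200 e^(0.78) ≈ 436.


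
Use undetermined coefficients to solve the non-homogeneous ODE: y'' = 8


Characteristic polynomial (r - 0)² = 0; repeated root r = 0.
y_h = (C₁ + C₂x). Forcing matches the repeated root (resonance), so try y_p = Ax².
Substitute and solve for A: 2A = 8, so A = 4.
General solution: y = C₁ + C₂x + 4x².


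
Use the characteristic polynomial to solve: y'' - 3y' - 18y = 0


Characteristic equation: r² - 3r - 18 = 0.
Factor: (r + 3)(r - 6) = 0 ⇒ r = -3, 6 (distinct real).
General solution: y = C₁e^(-3x) + C₂e^(6x).


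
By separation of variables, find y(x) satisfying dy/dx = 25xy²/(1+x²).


Separate: dy/y² = 25x/(1+x²) dx.
Integrate LHS: ∫ dy/y² = -1/y.
Integrate RHS via u = 1+x²: (25/2)ln(1+x²) + C.
Result: -1/y = (25/2)ln(1+x²) + C.


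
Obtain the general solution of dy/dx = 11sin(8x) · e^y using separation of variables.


Separate: e^(-y) dy = 11sin(8x) dx.
Integrate: -e^(-y) = -(11/8)cos(8x) + C₀.
Rearrange: e^(-y) = (11/8)cos(8x) + C.


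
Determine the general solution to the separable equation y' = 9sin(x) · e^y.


Separate: e^(-y) dy = 9sin(x) dx.
Integrate: -e^(-y) = -9cos(x) + C₀.
Rearrange: e^(-y) = 9cos(x) + C.


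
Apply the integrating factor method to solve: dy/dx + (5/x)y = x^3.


P(x) = 5/x ⇒ μ = x^5.
(x^5 y)' = x^8 ⇒ x^5 y = x^9/(9) + C.
Solve for y: y = (1/9)x^4 + C/x^5.


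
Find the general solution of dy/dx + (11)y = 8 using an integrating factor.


P(x) = 11, Q(x) = 8; integrating factor μ = e^(11x).
(μ y)' = 8e^(11x) ⇒ μ y = (8/11)e^(11x) + C.
Divide by μ: y = 8/11 + Ce^(-11x).


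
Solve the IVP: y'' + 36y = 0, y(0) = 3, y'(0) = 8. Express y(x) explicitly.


Characteristic roots of r² + 36 = 0 are ±6i, so y = C₁cos(6x) + C₂sin(6x).
Apply y(0) = 3: C₁ = 3. Differentiate and apply y'(0) = 8: 6·C₂ = 8, so C₂ = 4/3.
Particular solution: y = 3cos(6x) + (4/3)sin(6x).


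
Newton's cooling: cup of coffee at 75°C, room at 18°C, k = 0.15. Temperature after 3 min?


Newton's law: dT/dt = -k(T - T_a) has solution T(t) = T_a + (T₀ - T_a)e^(-kt).
Plug in T_a = 18, T₀ = 75, k = 0.15, t = 3: T(3) = 18 + (57)e^(-0.45) ≈ 54.3°C.


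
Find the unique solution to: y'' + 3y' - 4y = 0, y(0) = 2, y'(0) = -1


Characteristic roots of r² + 3r - 4 = 0 are -4, 1.
General solution y = c₁ e^(-4x) + c₂ e^(x).
Apply y(0) = 2: c₁ + c₂ = 2. Apply y'(0) = -1: -4 c₁ + 1 c₂ = -1.
Solve: c₁ = 3/5, c₂ = 7/5.
Particular solution: y = (3/5)e^(-4x) + (7/5)e^(x).


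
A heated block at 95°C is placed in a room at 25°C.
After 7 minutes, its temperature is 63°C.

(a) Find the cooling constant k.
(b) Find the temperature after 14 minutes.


Newton's law: T(t) = T_a + (T₀ - T_a)e^(-kt).
(a) Use T(7) = 63: (63 - 25)/(95 - 25) = e^(-k·7), so k = -ln(0.543)/7 ≈ 0.0873.
(b) Apply k to t = 14: T(14) = 25 + (70)e^(-1.222) ≈ 45.6°C.


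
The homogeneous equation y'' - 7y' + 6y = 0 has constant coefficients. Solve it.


Characteristic equation: r² - 7r + 6 = 0.
Factor: (r - 1)(r - 6) = 0 ⇒ r = 1, 6 (distinct real).
General solution: y = C₁e^(x) + C₂e^(6x).


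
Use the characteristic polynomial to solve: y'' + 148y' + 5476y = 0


Characteristic equation: r² + 148r + 5476 = 0, i.e. (r + 74)² = 0.
Repeated root r = -74; include an x factor for the second linearly independent solution.
General solution: y = (C₁ + C₂x)e^(-74x).


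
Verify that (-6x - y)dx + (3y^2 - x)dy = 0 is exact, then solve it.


Check exactness: ∂M/∂y = -1 and ∂N/∂x = -1; equal, so the equation is exact.
Integrate M with respect to x (treating y as constant): ∫M dx = -3x^2 - xy + h(y).
Differentiate w.r.t. y and set equal to N: the x-dependent terms already match, leaving h'(y) = 3y^2. Integrate: h(y) = y^3.
So F(x,y) = -3x^2 + y^3 - xy.
General solution: -3x^2 + y^3 - xy = C.


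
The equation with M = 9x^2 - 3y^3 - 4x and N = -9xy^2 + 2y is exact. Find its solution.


Check exactness: ∂M/∂y = -9y^2 and ∂N/∂x = -9y^2; equal, so the equation is exact.
Integrate M with respect to x (treating y as constant): ∫M dx = 3x^3 - 3xy^3 - 2x^2 + h(y).
Differentiate w.r.t. y and set equal to N: the x-dependent terms already match, leaving h'(y) = 2y. Integrate: h(y) = y^2.
So F(x,y) = 3x^3 - 3xy^3 - 2x^2 + y^2.
General solution: 3x^3 - 3xy^3 - 2x^2 + y^2 = C.


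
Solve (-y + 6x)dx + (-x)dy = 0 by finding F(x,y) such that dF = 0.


Check exactness: ∂M/∂y = -1 and ∂N/∂x = -1; equal, so the equation is exact.
Integrate M with respect to x (treating y as constant): ∫M dx = -xy + 3x^2 + h(y).
Differentiate w.r.t. y and set equal to N: all terms match, so h'(y) = 0 and h is a constant absorbed into C.
General solution: -xy + 3x^2 = C.


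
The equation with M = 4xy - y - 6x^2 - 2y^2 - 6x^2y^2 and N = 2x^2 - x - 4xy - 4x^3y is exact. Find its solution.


Check exactness: ∂M/∂y = 4x - 1 - 4y - 12x^2y and ∂N/∂x = 4x - 1 - 4y - 12x^2y; equal, so the equation is exact.
Integrate M with respect to x (treating y as constant): ∫M dx = 2x^2y - xy - 2x^3 - 2xy^2 - 2x^3y^2 + h(y).
Differentiate w.r.t. y and set equal to N: all terms match, so h'(y) = 0 and h is a constant absorbed into C.
General solution: 2x^2y - xy - 2x^3 - 2xy^2 - 2x^3y^2 = C.


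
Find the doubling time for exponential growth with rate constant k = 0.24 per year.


Exponential growth: P(t) = P₀ e^(0.24t). Set P(t)/P₀ = 2: e^(0.24t) = 2.
Solve: t = ln(2)/0.24 ≈ 2.89 years.


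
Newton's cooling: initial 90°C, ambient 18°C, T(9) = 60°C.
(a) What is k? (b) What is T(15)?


Newton's law: T(t) = T_a + (T₀ - T_a)e^(-kt).
(a) Use T(9) = 60: (60 - 18)/(90 - 18) = e^(-k·9), so k = -ln(0.583)/9 ≈ 0.0599.
(b) Apply k to t = 15: T(15) = 18 + (72)e^(-0.898) ≈ 47.3°C.


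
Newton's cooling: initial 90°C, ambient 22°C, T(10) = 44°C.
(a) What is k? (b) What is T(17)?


Newton's law: T(t) = T_a + (T₀ - T_a)e^(-kt).
(a) Use T(10) = 44: (44 - 22)/(90 - 22) = e^(-k·10), so k = -ln(0.324)/10 ≈ 0.1128.
(b) Apply k to t = 17: T(17) = 22 + (68)e^(-1.918) ≈ 32.0°C.


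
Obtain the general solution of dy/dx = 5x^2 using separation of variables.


Integrate both sides with respect to x: y = ∫ 5x^2 dx = (5/3)x^3 + C.


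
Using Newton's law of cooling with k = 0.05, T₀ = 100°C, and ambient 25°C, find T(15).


Newton's law: dT/dt = -k(T - T_a) has solution T(t) = T_a + (T₀ - T_a)e^(-kt).
Plug in T_a = 25, T₀ = 100, k = 0.05, t = 15: T(15) = 25 + (75)e^(-0.75) ≈ 60.4°C.


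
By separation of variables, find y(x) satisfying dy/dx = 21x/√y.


Separate: √y dy = 21x dx.
Integrate: (2/3)y^(3/2) = (21/2)x² + C.


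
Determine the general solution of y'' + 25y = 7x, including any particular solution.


Homogeneous: r² + 25 = 0 ⇒ r = ±5i, y_h = C₁cos(5x) + C₂sin(5x).
Polynomial forcing; try y_p = Ax + B. Then y_p'' + 25 y_p = 25(Ax + B) = 7x, so B = 0 and A = 7/25.
General solution: y = C₁cos(5x) + C₂sin(5x) + (7/25)x.


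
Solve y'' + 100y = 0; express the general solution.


Characteristic equation: r² + 100 = 0.
Discriminant is negative; roots r = 0 ± 10i (complex conjugate pair).
General solution uses e^(α x)(C₁ cos(β x) + C₂ sin(β x)): y = C₁cos(10x) + C₂sin(10x).


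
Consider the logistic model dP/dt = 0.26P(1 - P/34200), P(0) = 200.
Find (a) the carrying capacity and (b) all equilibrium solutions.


Logistic ODE dP/dt = 0.26P(1 - P/34200) has equilibria where dP/dt = 0, i.e. P = 0 or P = 34200.
The coefficient (1 - P/K) = 0 when P = K, identifying K = 34200 as the carrying capacity.
(a) K = 34200; (b) equilibria P = 0 and P = 34200.


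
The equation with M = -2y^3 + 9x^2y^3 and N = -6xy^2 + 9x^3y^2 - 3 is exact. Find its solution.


Check exactness: ∂M/∂y = -6y^2 + 27x^2y^2 and ∂N/∂x = -6y^2 + 27x^2y^2; equal, so the equation is exact.
Integrate M with respect to x (treating y as constant): ∫M dx = -2xy^3 + 3x^3y^3 + h(y).
Differentiate w.r.t. y and set equal to N: the x-dependent terms already match, leaving h'(y) = -3. Integrate: h(y) = -3y.
So F(x,y) = -2xy^3 + 3x^3y^3 - 3y.
General solution: -2xy^3 + 3x^3y^3 - 3y = C.


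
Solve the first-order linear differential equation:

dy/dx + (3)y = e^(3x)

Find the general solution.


P(x) = 3 ⇒ μ = e^(3x).
(μ y)' = e^(6x) ⇒ μ y = e^(6x)/6 + C.
Divide by μ: y = (1/6)e^(3x) + Ce^(-3x).


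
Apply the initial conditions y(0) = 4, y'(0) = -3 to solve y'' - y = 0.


Characteristic roots of r² - 1 = 0 are -1, 1.
General solution y = c₁ e^(-x) + c₂ e^(x).
Apply y(0) = 4: c₁ + c₂ = 4. Apply y'(0) = -3: -1 c₁ + 1 c₂ = -3.
Solve: c₁ = 7/2, c₂ = 1/2.
Particular solution: y = (7/2)e^(-x) + (1/2)e^(x).


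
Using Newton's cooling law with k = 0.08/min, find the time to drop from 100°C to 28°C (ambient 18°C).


From T(t) = T_a + (T₀ - T_a)e^(-kt), set T(t) = 28:
(28 - 18) / (100 - 18) = e^(-0.08t), so t = -ln(0.122)/0.08 ≈ 26.3 minutes.


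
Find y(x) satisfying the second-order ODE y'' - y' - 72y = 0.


Characteristic equation: r² - r - 72 = 0.
Factor: (r - 9)(r + 8) = 0 ⇒ r = 9, -8 (distinct real).
General solution: y = C₁e^(9x) + C₂e^(-8x).


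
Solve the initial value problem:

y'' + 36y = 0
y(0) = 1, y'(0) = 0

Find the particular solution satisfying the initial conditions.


Characteristic roots of r² + 36 = 0 are ±6i, so y = C₁cos(6x) + C₂sin(6x).
Apply y(0) = 1: C₁ = 1. Differentiate and apply y'(0) = 0: 6·C₂ = 0, so C₂ = 0.
Particular solution: y = cos(6x).


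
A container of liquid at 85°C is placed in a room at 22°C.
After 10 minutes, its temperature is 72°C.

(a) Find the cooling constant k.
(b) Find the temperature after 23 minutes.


Newton's law: T(t) = T_a + (T₀ - T_a)e^(-kt).
(a) Use T(10) = 72: (72 - 22)/(85 - 22) = e^(-k·10), so k = -ln(0.794)/10 ≈ 0.0231.
(b) Apply k to t = 23: T(23) = 22 + (63)e^(-0.532) ≈ 59.0°C.


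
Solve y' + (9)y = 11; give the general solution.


P(x) = 9, Q(x) = 11; integrating factor μ = e^(9x).
(μ y)' = 11e^(9x) ⇒ μ y = (11/9)e^(9x) + C.
Divide by μ: y = 11/9 + Ce^(-9x).


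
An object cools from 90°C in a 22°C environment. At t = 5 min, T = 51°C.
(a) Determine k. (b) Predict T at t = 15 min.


Newton's law: T(t) = T_a + (T₀ - T_a)e^(-kt).
(a) Use T(5) = 51: (51 - 22)/(90 - 22) = e^(-k·5), so k = -ln(0.426)/5 ≈ 0.1704.
(b) Apply k to t = 15: T(15) = 22 + (68)e^(-2.557) ≈ 27.3°C.


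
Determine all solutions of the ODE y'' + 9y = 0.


Characteristic equation: r² + 9 = 0.
Discriminant is negative; roots r = 0 ± 3i (complex conjugate pair).
General solution uses e^(α x)(C₁ cos(β x) + C₂ sin(β x)): y = C₁cos(3x) + C₂sin(3x).


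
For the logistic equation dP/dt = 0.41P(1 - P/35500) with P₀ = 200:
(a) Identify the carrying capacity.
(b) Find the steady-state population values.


Logistic ODE dP/dt = 0.41P(1 - P/35500) has equilibria where dP/dt = 0, i.e. P = 0 or P = 35500.
The coefficient (1 - P/K) = 0 when P = K, identifying K = 35500 as the carrying capacity.
(a) K = 35500; (b) equilibria P = 0 and P = 35500.


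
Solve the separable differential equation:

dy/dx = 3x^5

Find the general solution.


Integrate both sides with respect to x: y = ∫ 3x^5 dx = (1/2)x^6 + C.


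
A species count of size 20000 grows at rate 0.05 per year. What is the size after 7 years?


The ODE dP/dt = 0.05P has solution P(t) = P(0)e^(0.05t).
Substitute P(0) = 20000 and t = 7: P(7) = 20000 e^(0.35) ≈ 28381.


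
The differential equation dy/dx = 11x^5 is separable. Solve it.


Integrate both sides with respect to x: y = ∫ 11x^5 dx = (11/6)x^6 + C.


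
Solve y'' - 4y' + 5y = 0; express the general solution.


Characteristic equation: r² - 4r + 5 = 0.
Discriminant is negative; roots r = 2 ± 1i (complex conjugate pair).
General solution uses e^(α x)(C₁ cos(β x) + C₂ sin(β x)): y = e^(2x)(C₁cos(x) + C₂sin(x)).


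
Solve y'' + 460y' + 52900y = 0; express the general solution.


Characteristic equation: r² + 460r + 52900 = 0, i.e. (r + 230)² = 0.
Repeated root r = -230; include an x factor for the second linearly independent solution.
General solution: y = (C₁ + C₂x)e^(-230x).


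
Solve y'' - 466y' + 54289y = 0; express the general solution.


Characteristic equation: r² - 466r + 54289 = 0, i.e. (r - 233)² = 0.
Repeated root r = 233; include an x factor for the second linearly independent solution.
General solution: y = (C₁ + C₂x)e^(233x).


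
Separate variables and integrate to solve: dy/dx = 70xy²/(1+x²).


Separate: dy/y² = 70x/(1+x²) dx.
Integrate LHS: ∫ dy/y² = -1/y.
Integrate RHS via u = 1+x²: 35ln(1+x²) + C.
Result: -1/y = 35ln(1+x²) + C.


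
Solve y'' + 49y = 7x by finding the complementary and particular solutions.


Homogeneous: r² + 49 = 0 ⇒ r = ±7i, y_h = C₁cos(7x) + C₂sin(7x).
Polynomial forcing; try y_p = Ax + B. Then y_p'' + 49 y_p = 49(Ax + B) = 7x, so B = 0 and A = 1/7.
General solution: y = C₁cos(7x) + C₂sin(7x) + (1/7)x.


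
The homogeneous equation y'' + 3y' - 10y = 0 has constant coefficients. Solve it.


Characteristic equation: r² + 3r - 10 = 0.
Factor: (r - 2)(r + 5) = 0 ⇒ r = 2, -5 (distinct real).
General solution: y = C₁e^(2x) + C₂e^(-5x).


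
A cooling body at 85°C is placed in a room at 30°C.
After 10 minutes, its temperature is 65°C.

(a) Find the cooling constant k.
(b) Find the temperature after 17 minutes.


Newton's law: T(t) = T_a + (T₀ - T_a)e^(-kt).
(a) Use T(10) = 65: (65 - 30)/(85 - 30) = e^(-k·10), so k = -ln(0.636)/10 ≈ 0.0452.
(b) Apply k to t = 17: T(17) = 30 + (55)e^(-0.768) ≈ 55.5°C.


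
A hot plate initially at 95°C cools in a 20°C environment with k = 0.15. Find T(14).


Newton's law: dT/dt = -k(T - T_a) has solution T(t) = T_a + (T₀ - T_a)e^(-kt).
Plug in T_a = 20, T₀ = 95, k = 0.15, t = 14: T(14) = 20 + (75)e^(-2.10) ≈ 29.2°C.


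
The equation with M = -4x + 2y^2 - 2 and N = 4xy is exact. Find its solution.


Check exactness: ∂M/∂y = 4y and ∂N/∂x = 4y; equal, so the equation is exact.
Integrate M with respect to x (treating y as constant): ∫M dx = -2x^2 + 2xy^2 - 2x + h(y).
Differentiate w.r.t. y and set equal to N: all terms match, so h'(y) = 0 and h is a constant absorbed into C.
General solution: -2x^2 + 2xy^2 - 2x = C.


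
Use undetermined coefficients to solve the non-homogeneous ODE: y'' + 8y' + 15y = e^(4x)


Characteristic roots of r² + 8r + 15 = 0 are -5, -3.
y_h = C₁e^(-5x) + C₂e^(-3x).
Forcing exponent 4 is not a characteristic root; try y_p = Ae^(4x).
Substitute: A·(16 + (8)·4 + (15)) = A·63 = 1, so A = 1/63.
General solution: y = C₁e^(-5x) + C₂e^(-3x) + (1/63)e^(4x).


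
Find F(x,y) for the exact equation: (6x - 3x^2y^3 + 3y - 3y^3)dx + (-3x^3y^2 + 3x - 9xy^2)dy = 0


Check exactness: ∂M/∂y = -9x^2y^2 + 3 - 9y^2 and ∂N/∂x = -9x^2y^2 + 3 - 9y^2; equal, so the equation is exact.
Integrate M with respect to x (treating y as constant): ∫M dx = 3x^2 - x^3y^3 + 3xy - 3xy^3 + h(y).
Differentiate w.r.t. y and set equal to N: all terms match, so h'(y) = 0 and h is a constant absorbed into C.
General solution: 3x^2 - x^3y^3 + 3xy - 3xy^3 = C.


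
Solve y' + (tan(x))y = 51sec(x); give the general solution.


P(x) = tan(x) ⇒ μ = e^(∫tan(x)dx) = sec(x).
(sec(x) y)' = 51sec²(x) ⇒ sec(x) y = 51tan(x) + C.
Multiply by cos(x): y = 51sin(x) + C·cos(x).


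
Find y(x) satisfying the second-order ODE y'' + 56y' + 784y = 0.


Characteristic equation: r² + 56r + 784 = 0, i.e. (r + 28)² = 0.
Repeated root r = -28; include an x factor for the second linearly independent solution.
General solution: y = (C₁ + C₂x)e^(-28x).


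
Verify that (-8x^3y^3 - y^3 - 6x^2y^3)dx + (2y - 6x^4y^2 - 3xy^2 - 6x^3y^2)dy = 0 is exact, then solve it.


Check exactness: ∂M/∂y = -24x^3y^2 - 3y^2 - 18x^2y^2 and ∂N/∂x = -24x^3y^2 - 3y^2 - 18x^2y^2; equal, so the equation is exact.
Integrate M with respect to x (treating y as constant): ∫M dx = -2x^4y^3 - xy^3 - 2x^3y^3 + h(y).
Differentiate w.r.t. y and set equal to N: the x-dependent terms already match, leaving h'(y) = 2y. Integrate: h(y) = y^2.
So F(x,y) = y^2 - 2x^4y^3 - xy^3 - 2x^3y^3.
General solution: y^2 - 2x^4y^3 - xy^3 - 2x^3y^3 = C.
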